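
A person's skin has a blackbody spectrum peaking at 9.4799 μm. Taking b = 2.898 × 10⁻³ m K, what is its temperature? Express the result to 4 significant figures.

Wien's law gives T = b/λ_max = (2.898×10⁻³ m·K)/(9.4799×10⁻⁶ m) = 305.7 K.

T ≈ 305.7 K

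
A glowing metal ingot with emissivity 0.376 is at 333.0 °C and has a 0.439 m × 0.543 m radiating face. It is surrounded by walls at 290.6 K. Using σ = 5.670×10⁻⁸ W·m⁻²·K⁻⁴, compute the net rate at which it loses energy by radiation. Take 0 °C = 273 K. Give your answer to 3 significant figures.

Net loss ≈ 649 W

T = 333.0 °C + 273 = 606.0 K.
Area A = 0.439 × 0.543 = 0.238377 m².
Net radiated power P_net = εσA(T⁴ − T₀⁴) = 0.376×5.670×10⁻⁸×0.238377×(606.0⁴ − 290.6⁴).
T⁴ − T₀⁴ = 1.34862×10¹¹ − 7.13153×10⁹ = 1.27730×10¹¹ K⁴, so P_net = 649 W.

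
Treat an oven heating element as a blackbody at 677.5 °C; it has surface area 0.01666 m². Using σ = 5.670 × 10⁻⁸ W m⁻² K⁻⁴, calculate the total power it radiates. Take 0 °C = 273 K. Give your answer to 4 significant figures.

P ≈ 771.0 W

T = 677.5 °C + 273 = 950.5 K.
Area A = 0.01666 m².
P = σAT⁴ = 5.670×10⁻⁸ × 0.01666 × (950.5)⁴ = 771.0 W.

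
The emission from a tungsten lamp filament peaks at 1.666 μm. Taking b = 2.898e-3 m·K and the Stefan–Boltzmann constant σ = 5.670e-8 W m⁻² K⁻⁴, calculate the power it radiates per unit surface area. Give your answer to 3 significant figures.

I ≈ 5.19×10⁵ W/m²

Wien's law: T = b/λ_max = 2.898×10⁻³/1.666×10⁻⁶ = 1739.50 K.
Then I = σT⁴ = 5.670×10⁻⁸×(1739.50)⁴ = 5.19×10⁵ W/m².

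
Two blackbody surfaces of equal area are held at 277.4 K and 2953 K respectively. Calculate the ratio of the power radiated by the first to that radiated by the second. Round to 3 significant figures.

With equal areas, P₁/P₂ = (T₁/T₂)⁴ = (277.4/2953)⁴ = 7.79×10⁻⁵.

P₁/P₂ ≈ 7.79×10⁻⁵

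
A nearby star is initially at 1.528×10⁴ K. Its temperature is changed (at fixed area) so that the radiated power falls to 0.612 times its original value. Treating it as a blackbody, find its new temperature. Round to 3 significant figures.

T₂ ≈ 1.35×10⁴ K

P ∝ T⁴, so T₂/T₁ = (P₂/P₁)^(1/4) = (0.612)^(1/4) = 0.884480.
T₂ = 1.528×10⁴ × 0.884480 = 1.35×10⁴ K.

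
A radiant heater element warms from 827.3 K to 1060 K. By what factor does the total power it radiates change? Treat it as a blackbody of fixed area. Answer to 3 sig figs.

P₂/P₁ ≈ 2.70

P ∝ T⁴, so P₂/P₁ = (T₂/T₁)⁴ = (1060/827.3)⁴ = (1.28128)⁴ = 2.70.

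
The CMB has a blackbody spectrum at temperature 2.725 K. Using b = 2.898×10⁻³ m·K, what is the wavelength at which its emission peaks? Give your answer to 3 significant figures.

Wien's displacement law: λ_max = b/T = (2.898×10⁻³ m·K)/(2.725 K) = 1.063×10⁻³ m.
That is 1.06×10⁻³ m, in the microwave range.

λ_max ≈ 1.06×10⁻³ m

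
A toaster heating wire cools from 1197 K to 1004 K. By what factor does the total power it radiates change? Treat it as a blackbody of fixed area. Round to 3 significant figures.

P₂/P₁ ≈ 0.495

P ∝ T⁴, so P₂/P₁ = (T₂/T₁)⁴ = (1004/1197)⁴ = (0.838764)⁴ = 0.495.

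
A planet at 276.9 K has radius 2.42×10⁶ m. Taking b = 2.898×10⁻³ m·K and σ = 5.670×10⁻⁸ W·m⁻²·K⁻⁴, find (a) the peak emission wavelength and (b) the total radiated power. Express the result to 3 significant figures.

(a) λ_max = b/T = 2.898×10⁻³/276.9 = 1.047×10⁻⁵ m = 10.5 μm.
Surface area A = 4πR² = 4π(2.42×10⁶ m)² = 7.35937×10¹³ m².
(b) P = σAT⁴ = 5.670×10⁻⁸×7.35937×10¹³×(276.9)⁴ = 2.45×10¹⁶ W.

λ_max ≈ 10.5 μm; P ≈ 2.45×10¹⁶ W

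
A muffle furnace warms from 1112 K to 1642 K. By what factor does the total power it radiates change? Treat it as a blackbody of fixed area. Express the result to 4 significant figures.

P ∝ T⁴, so P₂/P₁ = (T₂/T₁)⁴ = (1642/1112)⁴ = (1.47662)⁴ = 4.754.

P₂/P₁ ≈ 4.754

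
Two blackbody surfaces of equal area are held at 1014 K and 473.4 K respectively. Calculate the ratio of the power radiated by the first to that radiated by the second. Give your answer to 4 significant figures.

P₁/P₂ ≈ 21.05

With equal areas, P₁/P₂ = (T₁/T₂)⁴ = (1014/473.4)⁴ = 21.05.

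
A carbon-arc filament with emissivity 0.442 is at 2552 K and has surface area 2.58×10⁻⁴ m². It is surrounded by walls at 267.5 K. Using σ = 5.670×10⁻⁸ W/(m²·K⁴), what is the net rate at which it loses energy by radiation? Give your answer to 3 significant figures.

Net loss ≈ 274 W

Area A = 2.58×10⁻⁴ m².
Net radiated power P_net = εσA(T⁴ − T₀⁴) = 0.442×5.670×10⁻⁸×2.58×10⁻⁴×(2552⁴ − 267.5⁴).
T⁴ − T₀⁴ = 4.24153×10¹³ − 5.12030×10⁹ = 4.24102×10¹³ K⁴, so P_net = 274 W.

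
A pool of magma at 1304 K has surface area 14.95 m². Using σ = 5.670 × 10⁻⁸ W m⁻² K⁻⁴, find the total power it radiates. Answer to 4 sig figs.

Area A = 14.95 m².
P = σAT⁴ = 5.670×10⁻⁸ × 14.95 × (1304)⁴ = 2.451×10⁶ W.

P ≈ 2.451×10⁶ W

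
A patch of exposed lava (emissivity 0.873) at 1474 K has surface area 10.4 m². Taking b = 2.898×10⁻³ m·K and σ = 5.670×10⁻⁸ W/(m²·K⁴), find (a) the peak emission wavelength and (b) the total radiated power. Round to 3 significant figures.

(a) λ_max = b/T = 2.898×10⁻³/1474 = 1.966×10⁻⁶ m = 1.97×10³ nm.
Area A = 10.4 m².
(b) P = εσAT⁴ = 0.873×5.670×10⁻⁸×10.4×(1474)⁴ = 2.43×10⁶ W.

λ_max ≈ 1.97×10³ nm; P ≈ 2.43×10⁶ W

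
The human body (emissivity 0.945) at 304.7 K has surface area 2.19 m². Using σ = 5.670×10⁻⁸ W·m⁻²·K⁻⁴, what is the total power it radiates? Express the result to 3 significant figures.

P ≈ 1.01×10³ W

Area A = 2.19 m².
P = εσAT⁴ = 0.945 × 5.670×10⁻⁸ × 2.19 × (304.7)⁴ = 1.01×10³ W.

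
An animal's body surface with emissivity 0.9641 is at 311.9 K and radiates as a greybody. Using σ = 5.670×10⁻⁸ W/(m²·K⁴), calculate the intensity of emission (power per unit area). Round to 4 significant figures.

Stefan–Boltzmann: I = εσT⁴ = 0.9641 × 5.670×10⁻⁸ × (311.9)⁴ = 517.3 W/m².

I ≈ 517.3 W/m²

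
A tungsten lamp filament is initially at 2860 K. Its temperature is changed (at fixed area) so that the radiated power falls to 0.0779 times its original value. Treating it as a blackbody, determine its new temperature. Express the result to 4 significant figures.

T₂ ≈ 1511 K

P ∝ T⁴, so T₂/T₁ = (P₂/P₁)^(1/4) = (0.0779)^(1/4) = 0.528305.
T₂ = 2860 × 0.528305 = 1511 K.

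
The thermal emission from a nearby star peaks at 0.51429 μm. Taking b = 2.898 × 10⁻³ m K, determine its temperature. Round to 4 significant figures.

T ≈ 5635 K

Wien's law gives T = b/λ_max = (2.898×10⁻³ m·K)/(5.1429×10⁻⁷ m) = 5635 K.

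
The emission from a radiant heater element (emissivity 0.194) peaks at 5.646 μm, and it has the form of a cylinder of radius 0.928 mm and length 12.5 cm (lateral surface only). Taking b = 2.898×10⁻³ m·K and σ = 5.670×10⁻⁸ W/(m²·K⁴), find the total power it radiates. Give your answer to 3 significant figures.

Wien's law: T = b/λ_max = 2.898×10⁻³/5.646×10⁻⁶ = 513.284 K.
Lateral area A = 2πrL = 2π×9.28×10⁻⁴×0.125 = 7.28849×10⁻⁴ m².
Then P = εσAT⁴ = 0.194×5.670×10⁻⁸×7.28849×10⁻⁴×(513.284)⁴ = 0.556 W.

P ≈ 0.556 W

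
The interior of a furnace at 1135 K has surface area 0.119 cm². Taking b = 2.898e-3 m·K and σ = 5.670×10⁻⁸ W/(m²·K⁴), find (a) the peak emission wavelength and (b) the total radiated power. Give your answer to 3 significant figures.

λ_max ≈ 2.55×10³ nm; P ≈ 1.12 W

(a) λ_max = b/T = 2.898×10⁻³/1135 = 2.553×10⁻⁶ m = 2.55×10³ nm.
Area A = 0.119 cm² = 1.19×10⁻⁵ m².
(b) P = σAT⁴ = 5.670×10⁻⁸×1.19×10⁻⁵×(1135)⁴ = 1.12 W.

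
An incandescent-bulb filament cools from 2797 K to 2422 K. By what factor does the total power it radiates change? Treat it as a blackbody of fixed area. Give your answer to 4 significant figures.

P₂/P₁ ≈ 0.5622

P ∝ T⁴, so P₂/P₁ = (T₂/T₁)⁴ = (2422/2797)⁴ = (0.865928)⁴ = 0.5622.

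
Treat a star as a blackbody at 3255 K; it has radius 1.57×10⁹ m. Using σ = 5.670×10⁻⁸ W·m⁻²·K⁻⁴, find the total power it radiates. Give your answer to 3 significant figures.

P ≈ 1.97×10²⁶ W

Surface area A = 4πR² = 4π(1.57×10⁹ m)² = 3.09748×10¹⁹ m².
P = σAT⁴ = 5.670×10⁻⁸ × 3.09748×10¹⁹ × (3255)⁴ = 1.97×10²⁶ W.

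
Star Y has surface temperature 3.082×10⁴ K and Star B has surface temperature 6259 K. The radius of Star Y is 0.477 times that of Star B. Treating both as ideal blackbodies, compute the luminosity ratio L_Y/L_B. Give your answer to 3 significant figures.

L ∝ R²T⁴, so L_Y/L_B = (R_Y/R_B)²(T_Y/T_B)⁴ = (0.477)² × (3.082×10⁴/6259)⁴ = 0.227529 × 587.910 = 134.

L_Y/L_B ≈ 134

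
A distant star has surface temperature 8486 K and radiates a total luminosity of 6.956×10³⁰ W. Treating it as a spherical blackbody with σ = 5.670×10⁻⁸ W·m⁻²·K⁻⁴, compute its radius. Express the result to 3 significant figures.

R ≈ 4.34×10¹⁰ m

L = 4πR²σT⁴ ⇒ R = √(L/(4πσT⁴)).
σT⁴ = 2.94032×10⁸ W/m², so R = √(6.956×10³⁰/(4π×2.94032×10⁸)) = 4.34×10¹⁰ m.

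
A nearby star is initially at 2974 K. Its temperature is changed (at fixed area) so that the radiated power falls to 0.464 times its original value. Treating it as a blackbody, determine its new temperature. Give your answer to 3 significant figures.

T₂ ≈ 2.45×10³ K

P ∝ T⁴, so T₂/T₁ = (P₂/P₁)^(1/4) = (0.464)^(1/4) = 0.825334.
T₂ = 2974 × 0.825334 = 2.45×10³ K.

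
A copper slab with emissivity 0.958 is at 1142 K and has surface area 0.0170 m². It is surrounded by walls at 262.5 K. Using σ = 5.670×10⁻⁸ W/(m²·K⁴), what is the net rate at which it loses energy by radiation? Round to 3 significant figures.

Area A = 0.0170 m².
Net radiated power P_net = εσA(T⁴ − T₀⁴) = 0.958×5.670×10⁻⁸×0.0170×(1142⁴ − 262.5⁴).
T⁴ − T₀⁴ = 1.70084×10¹² − 4.74807×10⁹ = 1.69609×10¹² K⁴, so P_net = 1.57×10³ W.

Net loss ≈ 1.57×10³ W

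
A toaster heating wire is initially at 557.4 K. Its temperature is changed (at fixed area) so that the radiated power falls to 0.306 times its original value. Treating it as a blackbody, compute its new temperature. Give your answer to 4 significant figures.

P ∝ T⁴, so T₂/T₁ = (P₂/P₁)^(1/4) = (0.306)^(1/4) = 0.743756.
T₂ = 557.4 × 0.743756 = 414.6 K.

T₂ ≈ 414.6 K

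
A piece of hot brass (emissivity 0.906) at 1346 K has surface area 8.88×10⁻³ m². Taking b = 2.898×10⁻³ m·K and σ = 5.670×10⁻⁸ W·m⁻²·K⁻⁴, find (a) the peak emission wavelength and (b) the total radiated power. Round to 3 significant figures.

(a) λ_max = b/T = 2.898×10⁻³/1346 = 2.153×10⁻⁶ m = 2.15 μm.
Area A = 8.88×10⁻³ m².
(b) P = εσAT⁴ = 0.906×5.670×10⁻⁸×8.88×10⁻³×(1346)⁴ = 1.50×10³ W.

λ_max ≈ 2.15 μm; P ≈ 1.50×10³ W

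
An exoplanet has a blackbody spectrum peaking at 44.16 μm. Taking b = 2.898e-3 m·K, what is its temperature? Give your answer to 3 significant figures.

Wien's law gives T = b/λ_max = (2.898×10⁻³ m·K)/(4.416×10⁻⁵ m) = 65.6 K.

T ≈ 65.6 K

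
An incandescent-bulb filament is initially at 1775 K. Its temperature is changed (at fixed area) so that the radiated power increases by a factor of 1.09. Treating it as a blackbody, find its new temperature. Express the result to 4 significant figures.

T₂ ≈ 1814 K

P ∝ T⁴, so T₂/T₁ = (P₂/P₁)^(1/4) = (1.09)^(1/4) = 1.02178.
T₂ = 1775 × 1.02178 = 1814 K.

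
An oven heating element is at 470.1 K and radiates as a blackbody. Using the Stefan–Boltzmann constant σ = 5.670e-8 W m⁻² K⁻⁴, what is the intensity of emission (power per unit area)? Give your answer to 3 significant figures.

Stefan–Boltzmann: I = σT⁴ = 5.670×10⁻⁸ × (470.1)⁴ = 2.77×10³ W/m².

I ≈ 2.77×10³ W/m²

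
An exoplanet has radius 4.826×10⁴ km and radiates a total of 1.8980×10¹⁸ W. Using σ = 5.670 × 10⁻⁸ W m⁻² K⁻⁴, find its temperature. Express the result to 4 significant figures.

Surface area A = 4πR² = 4π(4.826×10⁷ m)² = 2.92674×10¹⁶ m².
P = σAT⁴ ⇒ T = (P/(σA))^(1/4) = (1.8980×10¹⁸/(5.670×10⁻⁸×2.92674×10¹⁶))^(1/4) = 183.9 K.

T ≈ 183.9 K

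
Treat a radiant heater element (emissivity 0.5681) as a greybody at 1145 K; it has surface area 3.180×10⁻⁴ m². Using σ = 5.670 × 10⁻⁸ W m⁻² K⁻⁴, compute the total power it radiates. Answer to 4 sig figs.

P ≈ 17.61 W

Area A = 3.180×10⁻⁴ m².
P = εσAT⁴ = 0.5681 × 5.670×10⁻⁸ × 3.180×10⁻⁴ × (1145)⁴ = 17.61 W.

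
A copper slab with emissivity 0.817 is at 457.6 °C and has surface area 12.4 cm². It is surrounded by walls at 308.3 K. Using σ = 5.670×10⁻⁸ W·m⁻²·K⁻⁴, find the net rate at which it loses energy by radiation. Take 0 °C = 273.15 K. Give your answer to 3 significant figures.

Net loss ≈ 15.9 W

T = 457.6 °C + 273.15 = 730.75 K.
Area A = 12.4 cm² = 1.24×10⁻³ m².
Net radiated power P_net = εσA(T⁴ − T₀⁴) = 0.817×5.670×10⁻⁸×1.24×10⁻³×(730.75⁴ − 308.3⁴).
T⁴ − T₀⁴ = 2.85151×10¹¹ − 9.03429×10⁹ = 2.76117×10¹¹ K⁴, so P_net = 15.9 W.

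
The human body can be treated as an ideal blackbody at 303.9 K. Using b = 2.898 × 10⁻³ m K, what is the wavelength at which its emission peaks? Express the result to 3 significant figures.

λ_max ≈ 9.54 μm

Wien's displacement law: λ_max = b/T = (2.898×10⁻³ m·K)/(303.9 K) = 9.536×10⁻⁶ m.
That is 9.54 μm, in the infrared range.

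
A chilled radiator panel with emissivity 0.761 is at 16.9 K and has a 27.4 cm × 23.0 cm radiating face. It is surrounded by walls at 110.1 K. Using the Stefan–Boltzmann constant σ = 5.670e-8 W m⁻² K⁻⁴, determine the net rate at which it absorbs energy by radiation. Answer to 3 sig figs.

Area A = 0.274 × 0.230 = 0.06302 m².
Net radiated power P_net = εσA(T⁴ − T₀⁴) = 0.761×5.670×10⁻⁸×0.06302×(16.9⁴ − 110.1⁴).
T⁴ − T₀⁴ = 81573.1 − 1.46943×10⁸ = -1.46861×10⁸ K⁴, so P_net = -0.399 W — negative, meaning a net gain of 0.399 W.

Net gain ≈ 0.399 W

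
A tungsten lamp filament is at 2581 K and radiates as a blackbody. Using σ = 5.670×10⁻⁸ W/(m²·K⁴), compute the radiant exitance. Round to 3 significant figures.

I ≈ 2.52×10⁶ W/m²

Stefan–Boltzmann: I = σT⁴ = 5.670×10⁻⁸ × (2581)⁴ = 2.52×10⁶ W/m².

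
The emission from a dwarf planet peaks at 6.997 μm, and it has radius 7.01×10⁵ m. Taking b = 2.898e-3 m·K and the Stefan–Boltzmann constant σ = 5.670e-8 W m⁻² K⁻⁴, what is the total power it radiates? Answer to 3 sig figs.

Wien's law: T = b/λ_max = 2.898×10⁻³/6.997×10⁻⁶ = 414.178 K.
Surface area A = 4πR² = 4π(7.01×10⁵ m)² = 6.17513×10¹² m².
Then P = σAT⁴ = 5.670×10⁻⁸×6.17513×10¹²×(414.178)⁴ = 1.03×10¹⁶ W.

P ≈ 1.03×10¹⁶ W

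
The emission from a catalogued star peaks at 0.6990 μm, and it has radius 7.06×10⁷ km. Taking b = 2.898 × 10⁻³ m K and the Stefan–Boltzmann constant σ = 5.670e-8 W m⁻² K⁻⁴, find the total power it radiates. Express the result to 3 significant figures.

Wien's law: T = b/λ_max = 2.898×10⁻³/6.990×10⁻⁷ = 4145.92 K.
Surface area A = 4πR² = 4π(7.06×10¹⁰ m)² = 6.26353×10²² m².
Then P = σAT⁴ = 5.670×10⁻⁸×6.26353×10²²×(4145.92)⁴ = 1.05×10³⁰ W.

P ≈ 1.05×10³⁰ W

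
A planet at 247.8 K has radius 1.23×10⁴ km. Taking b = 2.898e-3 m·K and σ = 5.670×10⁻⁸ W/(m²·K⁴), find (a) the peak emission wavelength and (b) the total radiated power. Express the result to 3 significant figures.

(a) λ_max = b/T = 2.898×10⁻³/247.8 = 1.169×10⁻⁵ m = 11.7 μm.
Surface area A = 4πR² = 4π(1.23×10⁷ m)² = 1.90117×10¹⁵ m².
(b) P = σAT⁴ = 5.670×10⁻⁸×1.90117×10¹⁵×(247.8)⁴ = 4.06×10¹⁷ W.

λ_max ≈ 11.7 μm; P ≈ 4.06×10¹⁷ W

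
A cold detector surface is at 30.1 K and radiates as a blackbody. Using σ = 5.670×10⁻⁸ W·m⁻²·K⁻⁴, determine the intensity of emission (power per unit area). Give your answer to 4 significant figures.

Stefan–Boltzmann: I = σT⁴ = 5.670×10⁻⁸ × (30.1)⁴ = 0.04654 W/m².

I ≈ 0.04654 W/m²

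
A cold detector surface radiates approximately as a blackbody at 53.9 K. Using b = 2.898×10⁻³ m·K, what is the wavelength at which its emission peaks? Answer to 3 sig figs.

Wien's displacement law: λ_max = b/T = (2.898×10⁻³ m·K)/(53.9 K) = 5.377×10⁻⁵ m.
That is 53.8 μm, in the infrared range.

λ_max ≈ 53.8 μm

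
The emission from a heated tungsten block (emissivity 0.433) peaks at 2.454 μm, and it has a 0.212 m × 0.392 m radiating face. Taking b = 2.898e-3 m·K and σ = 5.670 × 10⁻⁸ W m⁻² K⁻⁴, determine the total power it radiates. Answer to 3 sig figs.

P ≈ 3.97×10³ W

Wien's law: T = b/λ_max = 2.898×10⁻³/2.454×10⁻⁶ = 1180.93 K.
Area A = 0.212 × 0.392 = 0.083104 m².
Then P = εσAT⁴ = 0.433×5.670×10⁻⁸×0.083104×(1180.93)⁴ = 3.97×10³ W.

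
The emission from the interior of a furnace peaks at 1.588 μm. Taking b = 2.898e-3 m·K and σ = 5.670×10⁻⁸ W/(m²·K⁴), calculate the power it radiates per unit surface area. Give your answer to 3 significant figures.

I ≈ 6.29×10⁵ W/m²

Wien's law: T = b/λ_max = 2.898×10⁻³/1.588×10⁻⁶ = 1824.94 K.
Then I = σT⁴ = 5.670×10⁻⁸×(1824.94)⁴ = 6.29×10⁵ W/m².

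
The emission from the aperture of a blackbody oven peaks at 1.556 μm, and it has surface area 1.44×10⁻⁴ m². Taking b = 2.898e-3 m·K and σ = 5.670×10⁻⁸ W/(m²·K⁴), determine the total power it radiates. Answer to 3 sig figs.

P ≈ 98.2 W

Wien's law: T = b/λ_max = 2.898×10⁻³/1.556×10⁻⁶ = 1862.47 K.
Area A = 1.44×10⁻⁴ m².
Then P = σAT⁴ = 5.670×10⁻⁸×1.44×10⁻⁴×(1862.47)⁴ = 98.2 W.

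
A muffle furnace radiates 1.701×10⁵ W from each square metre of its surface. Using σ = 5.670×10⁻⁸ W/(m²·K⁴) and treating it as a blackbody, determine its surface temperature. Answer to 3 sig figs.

I = σT⁴, so T = (I/σ)^(1/4) = (1.701×10⁵/(5.670×10⁻⁸))^(1/4) = 1.32×10³ K.

T ≈ 1.32×10³ K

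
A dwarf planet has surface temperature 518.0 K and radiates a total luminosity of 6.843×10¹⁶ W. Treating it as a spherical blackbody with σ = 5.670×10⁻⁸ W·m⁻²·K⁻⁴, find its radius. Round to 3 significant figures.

L = 4πR²σT⁴ ⇒ R = √(L/(4πσT⁴)).
σT⁴ = 4082.27 W/m², so R = √(6.843×10¹⁶/(4π×4082.27)) = 1.15×10⁶ m.

R ≈ 1.15×10⁶ m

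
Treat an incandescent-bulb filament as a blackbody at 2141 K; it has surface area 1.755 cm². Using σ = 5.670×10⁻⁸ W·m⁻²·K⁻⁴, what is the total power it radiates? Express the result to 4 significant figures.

P ≈ 209.1 W

Area A = 1.755 cm² = 1.755×10⁻⁴ m².
P = σAT⁴ = 5.670×10⁻⁸ × 1.755×10⁻⁴ × (2141)⁴ = 209.1 W.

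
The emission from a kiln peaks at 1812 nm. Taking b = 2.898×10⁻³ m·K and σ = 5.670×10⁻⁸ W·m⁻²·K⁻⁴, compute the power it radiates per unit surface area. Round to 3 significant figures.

Wien's law: T = b/λ_max = 2.898×10⁻³/1.812×10⁻⁶ = 1599.34 K.
Then I = σT⁴ = 5.670×10⁻⁸×(1599.34)⁴ = 3.71×10⁵ W/m².

I ≈ 3.71×10⁵ W/m²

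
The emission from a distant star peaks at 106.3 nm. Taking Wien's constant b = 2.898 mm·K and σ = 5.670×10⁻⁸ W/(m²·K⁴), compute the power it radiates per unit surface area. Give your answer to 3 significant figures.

I ≈ 3.13×10¹⁰ W/m²

Wien's law: T = b/λ_max = 2.898×10⁻³/1.063×10⁻⁷ = 27262.5 K.
Then I = σT⁴ = 5.670×10⁻⁸×(27262.5)⁴ = 3.13×10¹⁰ W/m².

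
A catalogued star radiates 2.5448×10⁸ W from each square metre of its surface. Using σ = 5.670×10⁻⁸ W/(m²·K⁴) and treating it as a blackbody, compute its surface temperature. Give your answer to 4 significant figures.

T ≈ 8185 K

I = σT⁴, so T = (I/σ)^(1/4) = (2.5448×10⁸/(5.670×10⁻⁸))^(1/4) = 8185 K.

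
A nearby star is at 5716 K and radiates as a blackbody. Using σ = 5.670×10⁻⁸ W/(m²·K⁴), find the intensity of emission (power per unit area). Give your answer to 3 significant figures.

Stefan–Boltzmann: I = σT⁴ = 5.670×10⁻⁸ × (5716)⁴ = 6.05×10⁷ W/m².

I ≈ 6.05×10⁷ W/m²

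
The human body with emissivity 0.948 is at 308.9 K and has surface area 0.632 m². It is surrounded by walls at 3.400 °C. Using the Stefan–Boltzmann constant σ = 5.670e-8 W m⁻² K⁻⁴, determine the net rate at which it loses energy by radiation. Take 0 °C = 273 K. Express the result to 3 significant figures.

Surroundings: T = 3.400 °C + 273 = 276.400 K.
Area A = 0.632 m².
Net radiated power P_net = εσA(T⁴ − T₀⁴) = 0.948×5.670×10⁻⁸×0.632×(308.9⁴ − 276.400⁴).
T⁴ − T₀⁴ = 9.10483×10⁹ − 5.83650×10⁹ = 3.26833×10⁹ K⁴, so P_net = 111 W.

Net loss ≈ 111 W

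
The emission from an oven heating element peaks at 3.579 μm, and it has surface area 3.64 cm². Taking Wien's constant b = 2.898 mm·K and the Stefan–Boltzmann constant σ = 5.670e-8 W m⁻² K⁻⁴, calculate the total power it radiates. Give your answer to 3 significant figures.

Wien's law: T = b/λ_max = 2.898×10⁻³/3.579×10⁻⁶ = 809.723 K.
Area A = 3.64 cm² = 3.64×10⁻⁴ m².
Then P = σAT⁴ = 5.670×10⁻⁸×3.64×10⁻⁴×(809.723)⁴ = 8.87 W.

P ≈ 8.87 W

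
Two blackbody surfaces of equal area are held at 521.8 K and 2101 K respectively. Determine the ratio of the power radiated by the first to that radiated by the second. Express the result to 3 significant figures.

P₁/P₂ ≈ 3.80×10⁻³

With equal areas, P₁/P₂ = (T₁/T₂)⁴ = (521.8/2101)⁴ = 3.80×10⁻³.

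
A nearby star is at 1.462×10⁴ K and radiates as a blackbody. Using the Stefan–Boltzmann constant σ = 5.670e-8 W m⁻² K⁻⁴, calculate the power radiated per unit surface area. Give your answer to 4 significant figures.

I ≈ 2.590×10⁹ W/m²

Stefan–Boltzmann: I = σT⁴ = 5.670×10⁻⁸ × (1.462×10⁴)⁴ = 2.590×10⁹ W/m².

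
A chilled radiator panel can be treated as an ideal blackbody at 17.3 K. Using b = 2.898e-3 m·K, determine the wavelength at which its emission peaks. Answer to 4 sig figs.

Wien's displacement law: λ_max = b/T = (2.898×10⁻³ m·K)/(17.3 K) = 1.6751×10⁻⁴ m.
That is 167.5 μm, in the infrared range.

λ_max ≈ 167.5 μm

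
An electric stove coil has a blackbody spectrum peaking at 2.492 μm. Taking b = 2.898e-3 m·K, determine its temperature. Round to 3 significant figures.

Wien's law gives T = b/λ_max = (2.898×10⁻³ m·K)/(2.492×10⁻⁶ m) = 1.16×10³ K.

T ≈ 1.16×10³ K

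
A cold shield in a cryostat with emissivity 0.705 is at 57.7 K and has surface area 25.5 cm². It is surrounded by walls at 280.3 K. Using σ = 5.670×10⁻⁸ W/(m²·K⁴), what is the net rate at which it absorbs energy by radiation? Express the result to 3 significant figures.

Net gain ≈ 0.628 W

Area A = 25.5 cm² = 2.55×10⁻³ m².
Net radiated power P_net = εσA(T⁴ − T₀⁴) = 0.705×5.670×10⁻⁸×2.55×10⁻³×(57.7⁴ − 280.3⁴).
T⁴ − T₀⁴ = 1.10842×10⁷ − 6.17294×10⁹ = -6.16186×10⁹ K⁴, so P_net = -0.628 W — negative, meaning a net gain of 0.628 W.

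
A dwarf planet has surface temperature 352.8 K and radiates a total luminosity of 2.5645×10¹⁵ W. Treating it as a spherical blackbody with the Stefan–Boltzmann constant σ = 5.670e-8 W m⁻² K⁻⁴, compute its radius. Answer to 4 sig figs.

R ≈ 4.820×10⁵ m

L = 4πR²σT⁴ ⇒ R = √(L/(4πσT⁴)).
σT⁴ = 878.410 W/m², so R = √(2.5645×10¹⁵/(4π×878.410)) = 4.820×10⁵ m.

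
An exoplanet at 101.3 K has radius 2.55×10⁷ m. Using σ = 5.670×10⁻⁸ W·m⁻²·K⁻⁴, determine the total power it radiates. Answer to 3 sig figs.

P ≈ 4.88×10¹⁶ W

Surface area A = 4πR² = 4π(2.55×10⁷ m)² = 8.17128×10¹⁵ m².
P = σAT⁴ = 5.670×10⁻⁸ × 8.17128×10¹⁵ × (101.3)⁴ = 4.88×10¹⁶ W.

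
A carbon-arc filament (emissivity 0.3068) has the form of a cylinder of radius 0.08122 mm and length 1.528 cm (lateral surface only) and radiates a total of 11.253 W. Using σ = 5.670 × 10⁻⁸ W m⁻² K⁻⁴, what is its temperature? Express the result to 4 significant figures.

T ≈ 3018 K

Lateral area A = 2πrL = 2π×8.122×10⁻⁵×0.01528 = 7.79769×10⁻⁶ m².
P = εσAT⁴ ⇒ T = (P/(εσA))^(1/4) = (11.253/(0.3068×5.670×10⁻⁸×7.79769×10⁻⁶))^(1/4) = 3018 K.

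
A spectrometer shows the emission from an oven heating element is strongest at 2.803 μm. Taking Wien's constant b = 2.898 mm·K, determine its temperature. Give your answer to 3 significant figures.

Wien's law gives T = b/λ_max = (2.898×10⁻³ m·K)/(2.803×10⁻⁶ m) = 1.03×10³ K.

T ≈ 1.03×10³ K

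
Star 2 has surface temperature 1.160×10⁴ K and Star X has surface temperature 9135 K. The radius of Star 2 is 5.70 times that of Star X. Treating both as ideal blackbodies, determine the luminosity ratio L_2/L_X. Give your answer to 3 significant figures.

L ∝ R²T⁴, so L_2/L_X = (R_2/R_X)²(T_2/T_X)⁴ = (5.70)² × (1.160×10⁴/9135)⁴ = 32.49 × 2.60015 = 84.5.

L_2/L_X ≈ 84.5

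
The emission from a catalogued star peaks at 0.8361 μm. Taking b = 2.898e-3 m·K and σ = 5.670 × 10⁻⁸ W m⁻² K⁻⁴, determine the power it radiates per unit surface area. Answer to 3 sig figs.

I ≈ 8.18×10⁶ W/m²

Wien's law: T = b/λ_max = 2.898×10⁻³/8.361×10⁻⁷ = 3466.09 K.
Then I = σT⁴ = 5.670×10⁻⁸×(3466.09)⁴ = 8.18×10⁶ W/m².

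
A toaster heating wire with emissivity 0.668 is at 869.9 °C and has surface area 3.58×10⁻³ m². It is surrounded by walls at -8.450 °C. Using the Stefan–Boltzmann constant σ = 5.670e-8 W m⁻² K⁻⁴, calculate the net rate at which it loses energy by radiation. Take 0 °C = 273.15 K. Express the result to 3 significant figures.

Net loss ≈ 231 W

T = 869.9 °C + 273.15 = 1143.05 K.
Surroundings: T = -8.450 °C + 273.15 = 264.700 K.
Area A = 3.58×10⁻³ m².
Net radiated power P_net = εσA(T⁴ − T₀⁴) = 0.668×5.670×10⁻⁸×3.58×10⁻³×(1143.05⁴ − 264.700⁴).
T⁴ − T₀⁴ = 1.70711×10¹² − 4.90926×10⁹ = 1.70220×10¹² K⁴, so P_net = 231 W.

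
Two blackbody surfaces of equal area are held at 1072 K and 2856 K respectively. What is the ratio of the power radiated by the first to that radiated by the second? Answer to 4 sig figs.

P₁/P₂ ≈ 0.01985

With equal areas, P₁/P₂ = (T₁/T₂)⁴ = (1072/2856)⁴ = 0.01985.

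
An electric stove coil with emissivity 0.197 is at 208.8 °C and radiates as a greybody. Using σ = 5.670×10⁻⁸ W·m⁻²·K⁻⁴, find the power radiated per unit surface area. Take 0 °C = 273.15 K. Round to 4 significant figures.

I ≈ 602.6 W/m²

T = 208.8 °C + 273.15 = 481.95 K.
Stefan–Boltzmann: I = εσT⁴ = 0.197 × 5.670×10⁻⁸ × (481.95)⁴ = 602.6 W/m².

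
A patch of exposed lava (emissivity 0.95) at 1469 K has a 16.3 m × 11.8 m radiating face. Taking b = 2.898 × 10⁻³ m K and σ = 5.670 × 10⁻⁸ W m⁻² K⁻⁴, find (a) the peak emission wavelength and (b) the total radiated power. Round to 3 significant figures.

λ_max ≈ 1.97 μm; P ≈ 4.82×10⁷ W

(a) λ_max = b/T = 2.898×10⁻³/1469 = 1.973×10⁻⁶ m = 1.97 μm.
Area A = 16.3 × 11.8 = 192.34 m².
(b) P = εσAT⁴ = 0.95×5.670×10⁻⁸×192.34×(1469)⁴ = 4.82×10⁷ W.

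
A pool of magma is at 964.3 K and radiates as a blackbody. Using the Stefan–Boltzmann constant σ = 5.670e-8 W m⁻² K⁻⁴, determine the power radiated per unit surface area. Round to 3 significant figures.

Stefan–Boltzmann: I = σT⁴ = 5.670×10⁻⁸ × (964.3)⁴ = 4.90×10⁴ W/m².

I ≈ 4.90×10⁴ W/m²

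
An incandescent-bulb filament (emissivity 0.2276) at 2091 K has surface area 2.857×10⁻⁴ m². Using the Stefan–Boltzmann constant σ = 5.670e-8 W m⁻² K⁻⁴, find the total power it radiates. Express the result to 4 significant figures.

P ≈ 70.48 W

Area A = 2.857×10⁻⁴ m².
P = εσAT⁴ = 0.2276 × 5.670×10⁻⁸ × 2.857×10⁻⁴ × (2091)⁴ = 70.48 W.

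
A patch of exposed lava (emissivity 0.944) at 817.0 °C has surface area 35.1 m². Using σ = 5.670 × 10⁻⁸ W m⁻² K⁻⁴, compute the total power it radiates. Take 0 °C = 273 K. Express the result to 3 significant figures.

P ≈ 2.65×10⁶ W

T = 817.0 °C + 273 = 1090.0 K.
Area A = 35.1 m².
P = εσAT⁴ = 0.944 × 5.670×10⁻⁸ × 35.1 × (1090.0)⁴ = 2.65×10⁶ W.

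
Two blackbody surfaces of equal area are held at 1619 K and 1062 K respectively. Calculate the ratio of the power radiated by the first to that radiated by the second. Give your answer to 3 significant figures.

With equal areas, P₁/P₂ = (T₁/T₂)⁴ = (1619/1062)⁴ = 5.40.

P₁/P₂ ≈ 5.40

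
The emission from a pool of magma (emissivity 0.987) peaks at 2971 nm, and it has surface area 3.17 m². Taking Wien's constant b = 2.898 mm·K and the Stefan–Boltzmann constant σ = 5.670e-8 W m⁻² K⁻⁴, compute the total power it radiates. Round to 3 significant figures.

P ≈ 1.61×10⁵ W

Wien's law: T = b/λ_max = 2.898×10⁻³/2.971×10⁻⁶ = 975.429 K.
Area A = 3.17 m².
Then P = εσAT⁴ = 0.987×5.670×10⁻⁸×3.17×(975.429)⁴ = 1.61×10⁵ W.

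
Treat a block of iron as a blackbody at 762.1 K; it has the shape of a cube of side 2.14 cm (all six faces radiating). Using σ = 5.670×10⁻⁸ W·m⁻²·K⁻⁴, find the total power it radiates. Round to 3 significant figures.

Area A = 6s² = 6×(0.0214 m)² = 2.74776×10⁻³ m².
P = σAT⁴ = 5.670×10⁻⁸ × 2.74776×10⁻³ × (762.1)⁴ = 52.6 W.

P ≈ 52.6 W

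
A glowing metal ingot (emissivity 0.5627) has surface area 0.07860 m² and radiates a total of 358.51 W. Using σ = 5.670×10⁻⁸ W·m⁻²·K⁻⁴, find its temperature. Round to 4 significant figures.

Area A = 0.07860 m².
P = εσAT⁴ ⇒ T = (P/(εσA))^(1/4) = (358.51/(0.5627×5.670×10⁻⁸×0.07860))^(1/4) = 614.9 K.

T ≈ 614.9 K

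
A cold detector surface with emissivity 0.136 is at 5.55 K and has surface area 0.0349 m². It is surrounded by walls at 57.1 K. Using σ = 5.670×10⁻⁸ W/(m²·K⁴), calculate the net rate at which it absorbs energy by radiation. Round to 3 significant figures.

Area A = 0.0349 m².
Net radiated power P_net = εσA(T⁴ − T₀⁴) = 0.136×5.670×10⁻⁸×0.0349×(5.55⁴ − 57.1⁴).
T⁴ − T₀⁴ = 948.794 − 1.06303×10⁷ = -1.06294×10⁷ K⁴, so P_net = -2.86×10⁻³ W — negative, meaning a net gain of 2.86×10⁻³ W.

Net gain ≈ 2.86×10⁻³ W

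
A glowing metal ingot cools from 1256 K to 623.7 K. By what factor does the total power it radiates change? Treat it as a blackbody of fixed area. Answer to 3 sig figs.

P ∝ T⁴, so P₂/P₁ = (T₂/T₁)⁴ = (623.7/1256)⁴ = (0.496576)⁴ = 0.0608.

P₂/P₁ ≈ 0.0608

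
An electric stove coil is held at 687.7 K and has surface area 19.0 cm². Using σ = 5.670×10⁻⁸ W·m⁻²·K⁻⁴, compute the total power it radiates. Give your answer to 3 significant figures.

P ≈ 24.1 W

Area A = 19.0 cm² = 1.90×10⁻³ m².
P = σAT⁴ = 5.670×10⁻⁸ × 1.90×10⁻³ × (687.7)⁴ = 24.1 W.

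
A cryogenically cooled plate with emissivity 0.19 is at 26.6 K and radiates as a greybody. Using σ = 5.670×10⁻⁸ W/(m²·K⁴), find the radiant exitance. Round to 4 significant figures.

Stefan–Boltzmann: I = εσT⁴ = 0.19 × 5.670×10⁻⁸ × (26.6)⁴ = 5.393×10⁻³ W/m².

I ≈ 5.393×10⁻³ W/m²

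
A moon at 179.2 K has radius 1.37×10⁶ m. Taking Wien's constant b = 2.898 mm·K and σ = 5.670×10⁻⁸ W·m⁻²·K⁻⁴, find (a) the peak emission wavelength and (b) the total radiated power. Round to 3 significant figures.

λ_max ≈ 16.2 μm; P ≈ 1.38×10¹⁵ W

(a) λ_max = b/T = 2.898×10⁻³/179.2 = 1.617×10⁻⁵ m = 16.2 μm.
Surface area A = 4πR² = 4π(1.37×10⁶ m)² = 2.35858×10¹³ m².
(b) P = σAT⁴ = 5.670×10⁻⁸×2.35858×10¹³×(179.2)⁴ = 1.38×10¹⁵ W.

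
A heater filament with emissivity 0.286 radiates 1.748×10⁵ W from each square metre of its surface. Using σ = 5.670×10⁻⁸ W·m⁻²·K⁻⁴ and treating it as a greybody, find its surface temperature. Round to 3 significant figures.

I = εσT⁴, so T = (I/εσ)^(1/4) = (1.748×10⁵/(0.286×5.670×10⁻⁸))^(1/4) = 1.81×10³ K.

T ≈ 1.81×10³ K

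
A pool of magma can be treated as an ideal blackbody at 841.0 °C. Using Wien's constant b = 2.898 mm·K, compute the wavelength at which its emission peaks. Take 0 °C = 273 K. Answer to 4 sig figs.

λ_max ≈ 2.601 μm

T = 841.0 °C + 273 = 1114.0 K.
Wien's displacement law: λ_max = b/T = (2.898×10⁻³ m·K)/(1114.0 K) = 2.6014×10⁻⁶ m.
That is 2.601 μm, in the infrared range.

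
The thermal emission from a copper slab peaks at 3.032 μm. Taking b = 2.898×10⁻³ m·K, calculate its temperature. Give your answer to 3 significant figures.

Wien's law gives T = b/λ_max = (2.898×10⁻³ m·K)/(3.032×10⁻⁶ m) = 956 K.

T ≈ 956 K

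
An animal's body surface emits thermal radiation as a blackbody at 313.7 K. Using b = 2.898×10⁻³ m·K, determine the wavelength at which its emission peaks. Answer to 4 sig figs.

Wien's displacement law: λ_max = b/T = (2.898×10⁻³ m·K)/(313.7 K) = 9.2381×10⁻⁶ m.
That is 9.238 μm, in the infrared range.

λ_max ≈ 9.238 μm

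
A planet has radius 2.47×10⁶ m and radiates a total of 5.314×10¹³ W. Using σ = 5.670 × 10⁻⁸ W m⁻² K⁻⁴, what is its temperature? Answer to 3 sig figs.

T ≈ 59.1 K

Surface area A = 4πR² = 4π(2.47×10⁶ m)² = 7.66662×10¹³ m².
P = σAT⁴ ⇒ T = (P/(σA))^(1/4) = (5.314×10¹³/(5.670×10⁻⁸×7.66662×10¹³))^(1/4) = 59.1 K.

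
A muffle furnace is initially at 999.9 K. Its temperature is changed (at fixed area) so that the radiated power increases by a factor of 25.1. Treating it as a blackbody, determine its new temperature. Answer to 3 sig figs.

T₂ ≈ 2.24×10³ K

P ∝ T⁴, so T₂/T₁ = (P₂/P₁)^(1/4) = (25.1)^(1/4) = 2.23830.
T₂ = 999.9 × 2.23830 = 2.24×10³ K.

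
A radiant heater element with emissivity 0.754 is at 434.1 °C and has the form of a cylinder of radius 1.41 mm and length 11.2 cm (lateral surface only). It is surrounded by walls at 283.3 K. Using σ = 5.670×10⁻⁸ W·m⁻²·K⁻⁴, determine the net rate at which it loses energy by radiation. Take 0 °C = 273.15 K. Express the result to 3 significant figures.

T = 434.1 °C + 273.15 = 707.25 K.
Lateral area A = 2πrL = 2π×1.41×10⁻³×0.112 = 9.92241×10⁻⁴ m².
Net radiated power P_net = εσA(T⁴ − T₀⁴) = 0.754×5.670×10⁻⁸×9.92241×10⁻⁴×(707.25⁴ − 283.3⁴).
T⁴ − T₀⁴ = 2.50203×10¹¹ − 6.44149×10⁹ = 2.43762×10¹¹ K⁴, so P_net = 10.3 W.

Net loss ≈ 10.3 W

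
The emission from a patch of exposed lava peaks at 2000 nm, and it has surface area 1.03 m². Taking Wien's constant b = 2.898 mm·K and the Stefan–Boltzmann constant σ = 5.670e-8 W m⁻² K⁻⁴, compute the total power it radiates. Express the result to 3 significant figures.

P ≈ 2.57×10⁵ W

Wien's law: T = b/λ_max = 2.898×10⁻³/2.000×10⁻⁶ = 1449.00 K.
Area A = 1.03 m².
Then P = σAT⁴ = 5.670×10⁻⁸×1.03×(1449.00)⁴ = 2.57×10⁵ W.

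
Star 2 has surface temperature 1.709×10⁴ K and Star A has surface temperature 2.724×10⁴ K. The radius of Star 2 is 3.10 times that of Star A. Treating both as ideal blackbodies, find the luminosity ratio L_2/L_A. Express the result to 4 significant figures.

L ∝ R²T⁴, so L_2/L_A = (R_2/R_A)²(T_2/T_A)⁴ = (3.10)² × (1.709×10⁴/2.724×10⁴)⁴ = 9.61 × 0.154932 = 1.489.

L_2/L_A ≈ 1.489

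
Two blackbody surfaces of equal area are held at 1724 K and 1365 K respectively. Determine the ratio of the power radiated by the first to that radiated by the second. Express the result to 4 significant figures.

P₁/P₂ ≈ 2.545

With equal areas, P₁/P₂ = (T₁/T₂)⁴ = (1724/1365)⁴ = 2.545.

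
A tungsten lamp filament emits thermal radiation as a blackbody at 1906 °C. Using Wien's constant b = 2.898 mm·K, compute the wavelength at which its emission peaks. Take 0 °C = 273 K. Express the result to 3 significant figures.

T = 1906 °C + 273 = 2179 K.
Wien's displacement law: λ_max = b/T = (2.898×10⁻³ m·K)/(2179 K) = 1.330×10⁻⁶ m.
That is 1.33 μm, in the infrared range.

λ_max ≈ 1.33 μm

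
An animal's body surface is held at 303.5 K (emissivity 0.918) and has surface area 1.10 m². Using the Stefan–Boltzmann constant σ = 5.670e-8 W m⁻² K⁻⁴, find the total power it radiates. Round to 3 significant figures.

P ≈ 486 W

Area A = 1.10 m².
P = εσAT⁴ = 0.918 × 5.670×10⁻⁸ × 1.10 × (303.5)⁴ = 486 W.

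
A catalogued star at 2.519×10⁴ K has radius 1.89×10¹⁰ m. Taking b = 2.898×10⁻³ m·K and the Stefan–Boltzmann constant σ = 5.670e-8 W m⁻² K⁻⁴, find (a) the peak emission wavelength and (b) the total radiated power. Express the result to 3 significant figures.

λ_max ≈ 115 nm; P ≈ 1.02×10³² W

(a) λ_max = b/T = 2.898×10⁻³/2.519×10⁴ = 1.150×10⁻⁷ m = 115 nm.
Surface area A = 4πR² = 4π(1.89×10¹⁰ m)² = 4.48883×10²¹ m².
(b) P = σAT⁴ = 5.670×10⁻⁸×4.48883×10²¹×(2.519×10⁴)⁴ = 1.02×10³² W.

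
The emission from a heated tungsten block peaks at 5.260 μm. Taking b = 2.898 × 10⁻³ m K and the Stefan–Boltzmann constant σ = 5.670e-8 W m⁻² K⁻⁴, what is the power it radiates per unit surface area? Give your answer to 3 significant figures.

Wien's law: T = b/λ_max = 2.898×10⁻³/5.260×10⁻⁶ = 550.951 K.
Then I = σT⁴ = 5.670×10⁻⁸×(550.951)⁴ = 5.22×10³ W/m².

I ≈ 5.22×10³ W/m²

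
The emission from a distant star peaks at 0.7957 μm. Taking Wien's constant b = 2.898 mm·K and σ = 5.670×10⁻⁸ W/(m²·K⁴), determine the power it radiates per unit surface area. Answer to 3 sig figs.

I ≈ 9.98×10⁶ W/m²

Wien's law: T = b/λ_max = 2.898×10⁻³/7.957×10⁻⁷ = 3642.08 K.
Then I = σT⁴ = 5.670×10⁻⁸×(3642.08)⁴ = 9.98×10⁶ W/m².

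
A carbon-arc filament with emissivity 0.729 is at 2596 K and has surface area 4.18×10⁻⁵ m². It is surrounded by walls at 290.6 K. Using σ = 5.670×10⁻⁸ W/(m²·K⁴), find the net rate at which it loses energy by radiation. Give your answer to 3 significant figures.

Area A = 4.18×10⁻⁵ m².
Net radiated power P_net = εσA(T⁴ − T₀⁴) = 0.729×5.670×10⁻⁸×4.18×10⁻⁵×(2596⁴ − 290.6⁴).
T⁴ − T₀⁴ = 4.54170×10¹³ − 7.13153×10⁹ = 4.54099×10¹³ K⁴, so P_net = 78.5 W.

Net loss ≈ 78.5 W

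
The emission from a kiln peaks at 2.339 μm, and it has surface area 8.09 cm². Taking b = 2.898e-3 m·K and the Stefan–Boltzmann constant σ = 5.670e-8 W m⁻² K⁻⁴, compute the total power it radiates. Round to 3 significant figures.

Wien's law: T = b/λ_max = 2.898×10⁻³/2.339×10⁻⁶ = 1238.99 K.
Area A = 8.09 cm² = 8.09×10⁻⁴ m².
Then P = σAT⁴ = 5.670×10⁻⁸×8.09×10⁻⁴×(1238.99)⁴ = 108 W.

P ≈ 108 W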